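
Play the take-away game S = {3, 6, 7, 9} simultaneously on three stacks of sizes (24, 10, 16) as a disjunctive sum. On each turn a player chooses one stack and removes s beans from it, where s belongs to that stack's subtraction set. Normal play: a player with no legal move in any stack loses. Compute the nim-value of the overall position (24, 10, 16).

2

All stacks use S = {3, 6, 7, 9}:
n :  0  1  2  3  4  5  6  7  8  9 10 11 12 13 14 15 16 17 18 19 20 21 22 23 24
G :  0  0  0  1  1  1  2  2  2  3  3  3  0  0  0  1  1  1  2  2  2  3  3  3  0
Stack A: G(24) = 0.
Stack B: G(10) = 3.
Stack C: G(16) = 1.
Combined Grundy value = 0 ⊕ 3 ⊕ 1 = 2.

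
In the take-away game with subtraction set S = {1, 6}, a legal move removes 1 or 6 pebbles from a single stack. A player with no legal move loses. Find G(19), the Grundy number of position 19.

G(0) = 0
G(1) = mex{0} = 1
G(2) = mex{1} = 0
G(3) = mex{0} = 1
G(4) = mex{1} = 0
G(5) = mex{0} = 1
G(6) = mex{1,0} = 2
G(7) = mex{2,1} = 0
G(8) = mex{0,0} = 1
G(9) = mex{1,1} = 0
G(10) = mex{0,0} = 1
G(11) = mex{1,1} = 0
G(12) = mex{0,2} = 1
G(13) = mex{1,0} = 2
G(14) = mex{2,1} = 0
G(15) = mex{0,0} = 1
G(16) = mex{1,1} = 0
G(17) = mex{0,0} = 1
G(18) = mex{1,1} = 0
G(19) = mex{0,2} = 1

1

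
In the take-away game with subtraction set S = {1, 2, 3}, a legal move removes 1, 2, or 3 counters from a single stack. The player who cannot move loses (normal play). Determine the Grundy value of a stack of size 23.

3

n :  0  1  2  3  4  5  6  7  8  9 10 11 12 13 14 15 16 17 18 19 20 21 22 23
G :  0  1  2  3  0  1  2  3  0  1  2  3  0  1  2  3  0  1  2  3  0  1  2  3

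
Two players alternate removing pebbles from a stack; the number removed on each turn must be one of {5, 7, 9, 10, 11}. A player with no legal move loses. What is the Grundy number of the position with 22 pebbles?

1

G(0) = 0
G(1) = mex{} = 0
G(2) = mex{} = 0
G(3) = mex{} = 0
G(4) = mex{} = 0
G(5) = mex{0} = 1
G(6) = mex{0} = 1
G(7) = mex{0,0} = 1
G(8) = mex{0,0} = 1
G(9) = mex{0,0,0} = 1
G(10) = mex{1,0,0,0} = 2
G(11) = mex{1,0,0,0,0} = 2
G(12) = mex{1,1,0,0,0} = 2
G(13) = mex{1,1,0,0,0} = 2
G(14) = mex{1,1,1,0,0} = 2
G(15) = mex{2,1,1,1,0} = 3
G(16) = mex{2,1,1,1,1} = 0
G(17) = mex{2,2,1,1,1} = 0
G(18) = mex{2,2,1,1,1} = 0
G(19) = mex{2,2,2,1,1} = 0
G(20) = mex{3,2,2,2,1} = 0
G(21) = mex{0,2,2,2,2} = 1
G(22) = mex{0,3,2,2,2} = 1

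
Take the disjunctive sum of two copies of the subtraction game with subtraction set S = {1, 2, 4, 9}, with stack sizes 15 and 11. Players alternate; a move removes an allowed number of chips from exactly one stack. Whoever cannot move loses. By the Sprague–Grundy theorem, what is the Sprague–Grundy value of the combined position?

1

All stacks use S = {1, 2, 4, 9}:
G(0) = 0
G(1) = mex{0} = 1
G(2) = mex{1,0} = 2
G(3) = mex{2,1} = 0
G(4) = mex{0,2,0} = 1
G(5) = mex{1,0,1} = 2
G(6) = mex{2,1,2} = 0
G(7) = mex{0,2,0} = 1
G(8) = mex{1,0,1} = 2
G(9) = mex{2,1,2,0} = 3
G(10) = mex{3,2,0,1} = 4
G(11) = mex{4,3,1,2} = 0
G(12) = mex{0,4,2,0} = 1
G(13) = mex{1,0,3,1} = 2
G(14) = mex{2,1,4,2} = 0
G(15) = mex{0,2,0,0} = 1
Stack A: G(15) = 1.
Stack B: G(11) = 0.
Combined Grundy value = 1 ⊕ 0 = 1.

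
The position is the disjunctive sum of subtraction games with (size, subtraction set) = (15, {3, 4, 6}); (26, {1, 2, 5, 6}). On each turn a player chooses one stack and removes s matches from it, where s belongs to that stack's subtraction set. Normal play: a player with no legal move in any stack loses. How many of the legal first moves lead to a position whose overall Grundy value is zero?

0

Stack A, S = {3, 4, 6}:
n :  0  1  2  3  4  5  6  7  8  9 10 11 12 13 14 15
G :  0  0  0  1  1  1  2  2  2  0  0  0  1  1  1  2
G_A(15) = 2.
Stack B, S = {1, 2, 5, 6}:
n :  0  1  2  3  4  5  6  7  8  9 10 11 12 13 14 15 16 17 18 19 20 21 22 23 24 25 26
G :  0  1  2  0  1  2  3  0  1  2  0  1  2  3  0  1  2  0  1  2  3  0  1  2  0  1  2
G_B(26) = 2.
Combined Grundy value = 2 ⊕ 2 = 0.
A winning move leaves total XOR = 0, i.e. changes one component's Grundy value g to g ⊕ X where X is the current total.
Stack A: target g' = 2⊕0 = 2, but every legal move changes the Grundy value (mex property), so 0 moves.
Stack B: target g' = 2⊕0 = 2, but every legal move changes the Grundy value (mex property), so 0 moves.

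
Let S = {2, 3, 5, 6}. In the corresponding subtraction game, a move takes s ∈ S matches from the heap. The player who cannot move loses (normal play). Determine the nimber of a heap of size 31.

3

n :  0  1  2  3  4  5  6  7  8  9 10 11 12 13 14 15 16 17 18 19 20 21 22 23 24 25 26 27 28 29 30 31
G :  0  0  1  1  2  2  3  3  0  0  1  1  2  2  3  3  0  0  1  1  2  2  3  3  0  0  1  1  2  2  3  3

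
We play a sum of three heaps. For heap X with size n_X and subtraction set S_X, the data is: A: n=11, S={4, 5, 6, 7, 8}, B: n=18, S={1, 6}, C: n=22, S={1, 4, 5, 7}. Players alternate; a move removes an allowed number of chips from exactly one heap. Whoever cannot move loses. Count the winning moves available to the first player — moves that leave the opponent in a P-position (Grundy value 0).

0

Heap A, S = {4, 5, 6, 7, 8}:
n :  0  1  2  3  4  5  6  7  8  9 10 11
G :  0  0  0  0  1  1  1  1  2  2  2  2
G_A(11) = 2.
Heap B, S = {1, 6}:
n :  0  1  2  3  4  5  6  7  8  9 10 11 12 13 14 15 16 17 18
G :  0  1  0  1  0  1  2  0  1  0  1  0  1  2  0  1  0  1  0
G_B(18) = 0.
Heap C, S = {1, 4, 5, 7}:
n :  0  1  2  3  4  5  6  7  8  9 10 11 12 13 14 15 16 17 18 19 20 21 22
G :  0  1  0  1  2  3  2  3  0  1  0  1  2  3  2  3  0  1  0  1  2  3  2
G_C(22) = 2.
Combined Grundy value = 2 ⊕ 0 ⊕ 2 = 0.
A winning move leaves total XOR = 0, i.e. changes one component's Grundy value g to g ⊕ X where X is the current total.
Heap A: target g' = 2⊕0 = 2, but every legal move changes the Grundy value (mex property), so 0 moves.
Heap B: target g' = 0⊕0 = 0, but every legal move changes the Grundy value (mex property), so 0 moves.
Heap C: target g' = 2⊕0 = 2, but every legal move changes the Grundy value (mex property), so 0 moves.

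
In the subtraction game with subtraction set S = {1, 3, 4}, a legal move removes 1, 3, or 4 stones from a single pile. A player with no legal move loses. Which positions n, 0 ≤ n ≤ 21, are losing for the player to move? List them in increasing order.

0, 2, 7, 9, 14, 16, 21

n :  0  1  2  3  4  5  6  7  8  9 10 11 12 13 14 15 16 17 18 19 20 21
G :  0  1  0  1  2  3  2  0  1  0  1  2  3  2  0  1  0  1  2  3  2  0
P-positions are exactly the n with G(n) = 0.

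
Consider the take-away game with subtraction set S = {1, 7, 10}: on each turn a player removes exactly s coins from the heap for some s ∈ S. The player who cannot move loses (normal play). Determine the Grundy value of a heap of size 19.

n :  0  1  2  3  4  5  6  7  8  9 10 11 12 13 14 15 16 17 18 19
G :  0  1  0  1  0  1  0  1  0  1  2  3  2  3  2  3  2  0  1  0

0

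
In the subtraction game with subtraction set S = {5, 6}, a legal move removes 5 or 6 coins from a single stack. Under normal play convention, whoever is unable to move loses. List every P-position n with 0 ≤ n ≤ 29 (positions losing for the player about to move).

0, 1, 2, 3, 4, 11, 12, 13, 14, 15, 22, 23, 24, 25, 26

n :  0  1  2  3  4  5  6  7  8  9 10 11 12 13 14 15 16 17 18 19 20 21 22 23 24 25 26 27 28 29
G :  0  0  0  0  0  1  1  1  1  1  2  0  0  0  0  0  1  1  1  1  1  2  0  0  0  0  0  1  1  1
P-positions are exactly the n with G(n) = 0.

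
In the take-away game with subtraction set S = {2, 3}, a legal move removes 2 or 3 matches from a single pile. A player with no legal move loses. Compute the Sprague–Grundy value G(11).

n :  0  1  2  3  4  5  6  7  8  9 10 11
G :  0  0  1  1  2  0  0  1  1  2  0  0

0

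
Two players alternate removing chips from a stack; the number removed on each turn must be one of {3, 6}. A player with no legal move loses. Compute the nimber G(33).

n :  0  1  2  3  4  5  6  7  8  9 10 11 12 13 14 15 16 17 18 19 20 21 22 23 24 25 26 27 28 29 30 31 32 33
G :  0  0  0  1  1  1  2  2  2  0  0  0  1  1  1  2  2  2  0  0  0  1  1  1  2  2  2  0  0  0  1  1  1  2

2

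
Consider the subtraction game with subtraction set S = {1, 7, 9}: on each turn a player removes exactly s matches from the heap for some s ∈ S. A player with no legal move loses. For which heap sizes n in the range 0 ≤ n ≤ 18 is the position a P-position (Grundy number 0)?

G(0) = 0
G(1) = mex{0} = 1
G(2) = mex{1} = 0
G(3) = mex{0} = 1
G(4) = mex{1} = 0
G(5) = mex{0} = 1
G(6) = mex{1} = 0
G(7) = mex{0,0} = 1
G(8) = mex{1,1} = 0
G(9) = mex{0,0,0} = 1
G(10) = mex{1,1,1} = 0
G(11) = mex{0,0,0} = 1
G(12) = mex{1,1,1} = 0
G(13) = mex{0,0,0} = 1
G(14) = mex{1,1,1} = 0
G(15) = mex{0,0,0} = 1
G(16) = mex{1,1,1} = 0
G(17) = mex{0,0,0} = 1
G(18) = mex{1,1,1} = 0
P-positions are exactly the n with G(n) = 0.

0, 2, 4, 6, 8, 10, 12, 14, 16, 18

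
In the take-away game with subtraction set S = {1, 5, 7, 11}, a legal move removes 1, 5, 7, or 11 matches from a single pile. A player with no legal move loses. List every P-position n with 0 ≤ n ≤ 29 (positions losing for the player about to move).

n :  0  1  2  3  4  5  6  7  8  9 10 11 12 13 14 15 16 17 18 19 20 21 22 23 24 25 26 27 28 29
G :  0  1  0  1  0  1  0  1  0  1  0  1  0  1  0  1  0  1  0  1  0  1  0  1  0  1  0  1  0  1
P-positions are exactly the n with G(n) = 0.

0, 2, 4, 6, 8, 10, 12, 14, 16, 18, 20, 22, 24, 26, 28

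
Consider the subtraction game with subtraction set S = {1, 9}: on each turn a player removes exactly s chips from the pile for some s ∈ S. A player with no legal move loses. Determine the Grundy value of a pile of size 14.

0

G(0) = 0
G(1) = mex{0} = 1
G(2) = mex{1} = 0
G(3) = mex{0} = 1
G(4) = mex{1} = 0
G(5) = mex{0} = 1
G(6) = mex{1} = 0
G(7) = mex{0} = 1
G(8) = mex{1} = 0
G(9) = mex{0,0} = 1
G(10) = mex{1,1} = 0
G(11) = mex{0,0} = 1
G(12) = mex{1,1} = 0
G(13) = mex{0,0} = 1
G(14) = mex{1,1} = 0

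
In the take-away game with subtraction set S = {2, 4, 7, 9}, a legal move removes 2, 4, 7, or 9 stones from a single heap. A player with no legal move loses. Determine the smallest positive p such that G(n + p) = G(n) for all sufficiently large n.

11

n :  0  1  2  3  4  5  6  7  8  9 10 11 12 13 14 15 16 17 18 19 20 21 22 23
G :  0  0  1  1  2  2  0  3  1  4  2  0  0  1  1  2  2  0  3  1  4  2  0  0
G(n+11) = G(n) holds for n = 0,…,8 (a full window of length max(S) = 9), so the sequence is purely periodic with period 11.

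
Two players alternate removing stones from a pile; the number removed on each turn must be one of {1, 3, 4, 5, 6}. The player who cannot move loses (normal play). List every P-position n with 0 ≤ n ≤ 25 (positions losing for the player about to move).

G(0) = 0
G(1) = mex{0} = 1
G(2) = mex{1} = 0
G(3) = mex{0,0} = 1
G(4) = mex{1,1,0} = 2
G(5) = mex{2,0,1,0} = 3
G(6) = mex{3,1,0,1,0} = 2
G(7) = mex{2,2,1,0,1} = 3
G(8) = mex{3,3,2,1,0} = 4
G(9) = mex{4,2,3,2,1} = 0
G(10) = mex{0,3,2,3,2} = 1
G(11) = mex{1,4,3,2,3} = 0
G(12) = mex{0,0,4,3,2} = 1
G(13) = mex{1,1,0,4,3} = 2
G(14) = mex{2,0,1,0,4} = 3
G(15) = mex{3,1,0,1,0} = 2
G(16) = mex{2,2,1,0,1} = 3
G(17) = mex{3,3,2,1,0} = 4
G(18) = mex{4,2,3,2,1} = 0
G(19) = mex{0,3,2,3,2} = 1
G(20) = mex{1,4,3,2,3} = 0
G(21) = mex{0,0,4,3,2} = 1
G(22) = mex{1,1,0,4,3} = 2
G(23) = mex{2,0,1,0,4} = 3
G(24) = mex{3,1,0,1,0} = 2
G(25) = mex{2,2,1,0,1} = 3
P-positions are exactly the n with G(n) = 0.

0, 2, 9, 11, 18, 20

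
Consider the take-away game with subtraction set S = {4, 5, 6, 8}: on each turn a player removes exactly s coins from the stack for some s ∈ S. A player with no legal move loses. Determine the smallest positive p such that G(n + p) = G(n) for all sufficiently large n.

12

n :  0  1  2  3  4  5  6  7  8  9 10 11 12 13 14 15 16 17 18 19 20 21 22 23 24 25
G :  0  0  0  0  1  1  1  1  2  2  2  2  0  0  0  0  1  1  1  1  2  2  2  2  0  0
G(n+12) = G(n) holds for n = 0,…,7 (a full window of length max(S) = 8), so the sequence is purely periodic with period 12.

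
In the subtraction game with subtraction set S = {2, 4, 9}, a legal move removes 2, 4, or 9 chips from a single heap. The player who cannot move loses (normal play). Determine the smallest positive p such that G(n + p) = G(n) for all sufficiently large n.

n :  0  1  2  3  4  5  6  7  8  9 10 11 12 13 14 15 16
G :  0  0  1  1  2  2  0  0  1  1  2  2  0  0  1  1  2
G(n+6) = G(n) holds for n = 0,…,8 (a full window of length max(S) = 9), so the sequence is purely periodic with period 6.

6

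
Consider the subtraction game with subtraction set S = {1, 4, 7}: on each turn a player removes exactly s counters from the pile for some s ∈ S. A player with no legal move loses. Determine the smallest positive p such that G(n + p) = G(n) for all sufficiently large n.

G(0) = 0
G(1) = mex{0} = 1
G(2) = mex{1} = 0
G(3) = mex{0} = 1
G(4) = mex{1,0} = 2
G(5) = mex{2,1} = 0
G(6) = mex{0,0} = 1
G(7) = mex{1,1,0} = 2
G(8) = mex{2,2,1} = 0
G(9) = mex{0,0,0} = 1
G(10) = mex{1,1,1} = 0
G(11) = mex{0,2,2} = 1
G(12) = mex{1,0,0} = 2
G(13) = mex{2,1,1} = 0
G(14) = mex{0,0,2} = 1
G(15) = mex{1,1,0} = 2
G(16) = mex{2,2,1} = 0
G(17) = mex{0,0,0} = 1
G(n+8) = G(n) holds for n = 0,…,6 (a full window of length max(S) = 7), so the sequence is purely periodic with period 8.

8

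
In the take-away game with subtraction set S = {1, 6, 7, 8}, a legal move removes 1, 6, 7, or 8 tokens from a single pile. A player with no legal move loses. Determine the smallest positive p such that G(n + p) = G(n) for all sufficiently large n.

13

n :  0  1  2  3  4  5  6  7  8  9 10 11 12 13 14 15 16 17 18 19 20 21 22 23 24 25 26 27
G :  0  1  0  1  0  1  2  3  2  3  2  3  4  0  1  0  1  0  1  2  3  2  3  2  3  4  0  1
G(n+13) = G(n) holds for n = 0,…,7 (a full window of length max(S) = 8), so the sequence is purely periodic with period 13.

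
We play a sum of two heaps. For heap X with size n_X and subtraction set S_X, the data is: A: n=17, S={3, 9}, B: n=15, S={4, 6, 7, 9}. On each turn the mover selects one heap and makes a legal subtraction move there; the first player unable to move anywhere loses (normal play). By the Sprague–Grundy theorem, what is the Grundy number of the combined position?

1

Heap A, S = {3, 9}:
G(0) = 0
G(1) = mex{} = 0
G(2) = mex{} = 0
G(3) = mex{0} = 1
G(4) = mex{0} = 1
G(5) = mex{0} = 1
G(6) = mex{1} = 0
G(7) = mex{1} = 0
G(8) = mex{1} = 0
G(9) = mex{0,0} = 1
G(10) = mex{0,0} = 1
G(11) = mex{0,0} = 1
G(12) = mex{1,1} = 0
G(13) = mex{1,1} = 0
G(14) = mex{1,1} = 0
G(15) = mex{0,0} = 1
G(16) = mex{0,0} = 1
G(17) = mex{0,0} = 1
G_A(17) = 1.
Heap B, S = {4, 6, 7, 9}:
n :  0  1  2  3  4  5  6  7  8  9 10 11 12 13 14 15
G :  0  0  0  0  1  1  1  1  2  2  2  2  3  0  0  0
G_B(15) = 0.
Combined Grundy value = 1 ⊕ 0 = 1.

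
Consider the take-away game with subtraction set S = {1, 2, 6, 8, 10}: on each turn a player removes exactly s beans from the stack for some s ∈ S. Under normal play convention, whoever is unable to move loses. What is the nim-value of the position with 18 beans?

G(0) = 0
G(1) = mex{0} = 1
G(2) = mex{1,0} = 2
G(3) = mex{2,1} = 0
G(4) = mex{0,2} = 1
G(5) = mex{1,0} = 2
G(6) = mex{2,1,0} = 3
G(7) = mex{3,2,1} = 0
G(8) = mex{0,3,2,0} = 1
G(9) = mex{1,0,0,1} = 2
G(10) = mex{2,1,1,2,0} = 3
G(11) = mex{3,2,2,0,1} = 4
G(12) = mex{4,3,3,1,2} = 0
G(13) = mex{0,4,0,2,0} = 1
G(14) = mex{1,0,1,3,1} = 2
G(15) = mex{2,1,2,0,2} = 3
G(16) = mex{3,2,3,1,3} = 0
G(17) = mex{0,3,4,2,0} = 1
G(18) = mex{1,0,0,3,1} = 2

2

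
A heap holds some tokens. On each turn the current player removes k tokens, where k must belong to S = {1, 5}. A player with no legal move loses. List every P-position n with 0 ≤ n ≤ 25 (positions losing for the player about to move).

0, 2, 4, 6, 8, 10, 12, 14, 16, 18, 20, 22, 24

n :  0  1  2  3  4  5  6  7  8  9 10 11 12 13 14 15 16 17 18 19 20 21 22 23 24 25
G :  0  1  0  1  0  1  0  1  0  1  0  1  0  1  0  1  0  1  0  1  0  1  0  1  0  1
P-positions are exactly the n with G(n) = 0.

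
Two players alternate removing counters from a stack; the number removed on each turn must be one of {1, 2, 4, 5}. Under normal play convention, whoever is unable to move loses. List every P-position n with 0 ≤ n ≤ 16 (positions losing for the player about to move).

0, 3, 6, 9, 12, 15

G(0) = 0
G(1) = mex{0} = 1
G(2) = mex{1,0} = 2
G(3) = mex{2,1} = 0
G(4) = mex{0,2,0} = 1
G(5) = mex{1,0,1,0} = 2
G(6) = mex{2,1,2,1} = 0
G(7) = mex{0,2,0,2} = 1
G(8) = mex{1,0,1,0} = 2
G(9) = mex{2,1,2,1} = 0
G(10) = mex{0,2,0,2} = 1
G(11) = mex{1,0,1,0} = 2
G(12) = mex{2,1,2,1} = 0
G(13) = mex{0,2,0,2} = 1
G(14) = mex{1,0,1,0} = 2
G(15) = mex{2,1,2,1} = 0
G(16) = mex{0,2,0,2} = 1
P-positions are exactly the n with G(n) = 0.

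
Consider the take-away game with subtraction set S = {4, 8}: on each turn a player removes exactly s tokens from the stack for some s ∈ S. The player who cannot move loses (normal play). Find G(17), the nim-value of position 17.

n :  0  1  2  3  4  5  6  7  8  9 10 11 12 13 14 15 16 17
G :  0  0  0  0  1  1  1  1  2  2  2  2  0  0  0  0  1  1

1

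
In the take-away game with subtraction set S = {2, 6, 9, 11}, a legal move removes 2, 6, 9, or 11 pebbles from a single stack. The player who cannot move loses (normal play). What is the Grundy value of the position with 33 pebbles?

2

n :  0  1  2  3  4  5  6  7  8  9 10 11 12 13 14 15 16 17 18 19 20 21 22 23 24 25 26 27 28 29 30 31 32 33
G :  0  0  1  1  0  0  1  1  0  2  1  3  2  2  3  3  2  2  0  3  1  0  0  1  1  0  0  1  1  2  2  3  3  2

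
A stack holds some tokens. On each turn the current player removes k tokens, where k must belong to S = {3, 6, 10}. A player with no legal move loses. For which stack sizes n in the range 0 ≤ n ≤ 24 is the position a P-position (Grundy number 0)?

0, 1, 2, 9, 13, 14, 18, 22

G(0) = 0
G(1) = mex{} = 0
G(2) = mex{} = 0
G(3) = mex{0} = 1
G(4) = mex{0} = 1
G(5) = mex{0} = 1
G(6) = mex{1,0} = 2
G(7) = mex{1,0} = 2
G(8) = mex{1,0} = 2
G(9) = mex{2,1} = 0
G(10) = mex{2,1,0} = 3
G(11) = mex{2,1,0} = 3
G(12) = mex{0,2,0} = 1
G(13) = mex{3,2,1} = 0
G(14) = mex{3,2,1} = 0
G(15) = mex{1,0,1} = 2
G(16) = mex{0,3,2} = 1
G(17) = mex{0,3,2} = 1
G(18) = mex{2,1,2} = 0
G(19) = mex{1,0,0} = 2
G(20) = mex{1,0,3} = 2
G(21) = mex{0,2,3} = 1
G(22) = mex{2,1,1} = 0
G(23) = mex{2,1,0} = 3
G(24) = mex{1,0,0} = 2
P-positions are exactly the n with G(n) = 0.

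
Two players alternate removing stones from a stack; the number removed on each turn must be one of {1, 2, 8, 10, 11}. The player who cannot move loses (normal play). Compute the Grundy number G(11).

G(0) = 0
G(1) = mex{0} = 1
G(2) = mex{1,0} = 2
G(3) = mex{2,1} = 0
G(4) = mex{0,2} = 1
G(5) = mex{1,0} = 2
G(6) = mex{2,1} = 0
G(7) = mex{0,2} = 1
G(8) = mex{1,0,0} = 2
G(9) = mex{2,1,1} = 0
G(10) = mex{0,2,2,0} = 1
G(11) = mex{1,0,0,1,0} = 2

2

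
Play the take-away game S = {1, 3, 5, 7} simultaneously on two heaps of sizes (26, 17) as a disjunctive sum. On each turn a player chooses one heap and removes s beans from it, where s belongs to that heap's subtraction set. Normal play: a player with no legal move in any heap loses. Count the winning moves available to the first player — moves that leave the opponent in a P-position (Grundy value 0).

All heaps use S = {1, 3, 5, 7}:
G(0) = 0
G(1) = mex{0} = 1
G(2) = mex{1} = 0
G(3) = mex{0,0} = 1
G(4) = mex{1,1} = 0
G(5) = mex{0,0,0} = 1
G(6) = mex{1,1,1} = 0
G(7) = mex{0,0,0,0} = 1
G(8) = mex{1,1,1,1} = 0
G(9) = mex{0,0,0,0} = 1
G(10) = mex{1,1,1,1} = 0
G(11) = mex{0,0,0,0} = 1
G(12) = mex{1,1,1,1} = 0
G(13) = mex{0,0,0,0} = 1
G(14) = mex{1,1,1,1} = 0
G(15) = mex{0,0,0,0} = 1
G(16) = mex{1,1,1,1} = 0
G(17) = mex{0,0,0,0} = 1
G(18) = mex{1,1,1,1} = 0
G(19) = mex{0,0,0,0} = 1
G(20) = mex{1,1,1,1} = 0
G(21) = mex{0,0,0,0} = 1
G(22) = mex{1,1,1,1} = 0
G(23) = mex{0,0,0,0} = 1
G(24) = mex{1,1,1,1} = 0
G(25) = mex{0,0,0,0} = 1
G(26) = mex{1,1,1,1} = 0
Heap A: G(26) = 0.
Heap B: G(17) = 1.
Combined Grundy value = 0 ⊕ 1 = 1.
A winning move leaves total XOR = 0, i.e. changes one component's Grundy value g to g ⊕ X where X is the current total.
Heap A: need g' = 0⊕1 = 1. Options: 26−1→G=1, 26−3→G=1, 26−5→G=1, 26−7→G=1. Hits: 4.
Heap B: need g' = 1⊕1 = 0. Options: 17−1→G=0, 17−3→G=0, 17−5→G=0, 17−7→G=0. Hits: 4.

8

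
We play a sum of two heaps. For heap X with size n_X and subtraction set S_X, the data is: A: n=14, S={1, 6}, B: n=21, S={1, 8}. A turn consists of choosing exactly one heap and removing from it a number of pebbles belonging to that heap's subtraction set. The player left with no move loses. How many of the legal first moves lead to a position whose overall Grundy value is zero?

Heap A, S = {1, 6}:
G(0) = 0
G(1) = mex{0} = 1
G(2) = mex{1} = 0
G(3) = mex{0} = 1
G(4) = mex{1} = 0
G(5) = mex{0} = 1
G(6) = mex{1,0} = 2
G(7) = mex{2,1} = 0
G(8) = mex{0,0} = 1
G(9) = mex{1,1} = 0
G(10) = mex{0,0} = 1
G(11) = mex{1,1} = 0
G(12) = mex{0,2} = 1
G(13) = mex{1,0} = 2
G(14) = mex{2,1} = 0
G_A(14) = 0.
Heap B, S = {1, 8}:
n :  0  1  2  3  4  5  6  7  8  9 10 11 12 13 14 15 16 17 18 19 20 21
G :  0  1  0  1  0  1  0  1  2  0  1  0  1  0  1  0  1  2  0  1  0  1
G_B(21) = 1.
Combined Grundy value = 0 ⊕ 1 = 1.
A winning move leaves total XOR = 0, i.e. changes one component's Grundy value g to g ⊕ X where X is the current total.
Heap A: need g' = 0⊕1 = 1. Options: 14−1→G=2, 14−6→G=1. Hits: 1.
Heap B: need g' = 1⊕1 = 0. Options: 21−1→G=0, 21−8→G=0. Hits: 2.

3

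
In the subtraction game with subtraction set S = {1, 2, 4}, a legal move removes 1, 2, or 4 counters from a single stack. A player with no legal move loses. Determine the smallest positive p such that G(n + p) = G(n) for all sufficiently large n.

G(0) = 0
G(1) = mex{0} = 1
G(2) = mex{1,0} = 2
G(3) = mex{2,1} = 0
G(4) = mex{0,2,0} = 1
G(5) = mex{1,0,1} = 2
G(6) = mex{2,1,2} = 0
G(7) = mex{0,2,0} = 1
G(8) = mex{1,0,1} = 2
G(9) = mex{2,1,2} = 0
G(10) = mex{0,2,0} = 1
G(11) = mex{1,0,1} = 2
G(12) = mex{2,1,2} = 0
G(13) = mex{0,2,0} = 1
G(14) = mex{1,0,1} = 2
G(n+3) = G(n) holds for n = 0,…,3 (a full window of length max(S) = 4), so the sequence is purely periodic with period 3.

3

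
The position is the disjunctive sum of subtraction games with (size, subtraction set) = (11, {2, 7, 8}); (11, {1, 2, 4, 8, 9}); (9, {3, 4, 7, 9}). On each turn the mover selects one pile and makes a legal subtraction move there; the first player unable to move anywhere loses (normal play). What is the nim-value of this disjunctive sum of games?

Pile A, S = {2, 7, 8}:
n :  0  1  2  3  4  5  6  7  8  9 10 11
G :  0  0  1  1  0  0  1  1  2  2  0  3
G_A(11) = 3.
Pile B, S = {1, 2, 4, 8, 9}:
n :  0  1  2  3  4  5  6  7  8  9 10 11
G :  0  1  2  0  1  2  0  1  2  3  4  5
G_B(11) = 5.
Pile C, S = {3, 4, 7, 9}:
G(0) = 0
G(1) = mex{} = 0
G(2) = mex{} = 0
G(3) = mex{0} = 1
G(4) = mex{0,0} = 1
G(5) = mex{0,0} = 1
G(6) = mex{1,0} = 2
G(7) = mex{1,1,0} = 2
G(8) = mex{1,1,0} = 2
G(9) = mex{2,1,0,0} = 3
G_C(9) = 3.
Combined Grundy value = 3 ⊕ 5 ⊕ 3 = 5.

5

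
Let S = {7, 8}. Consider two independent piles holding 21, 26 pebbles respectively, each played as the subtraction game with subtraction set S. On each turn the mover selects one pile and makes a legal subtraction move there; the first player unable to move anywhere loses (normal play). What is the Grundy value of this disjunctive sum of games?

All piles use S = {7, 8}:
G(0) = 0
G(1) = mex{} = 0
G(2) = mex{} = 0
G(3) = mex{} = 0
G(4) = mex{} = 0
G(5) = mex{} = 0
G(6) = mex{} = 0
G(7) = mex{0} = 1
G(8) = mex{0,0} = 1
G(9) = mex{0,0} = 1
G(10) = mex{0,0} = 1
G(11) = mex{0,0} = 1
G(12) = mex{0,0} = 1
G(13) = mex{0,0} = 1
G(14) = mex{1,0} = 2
G(15) = mex{1,1} = 0
G(16) = mex{1,1} = 0
G(17) = mex{1,1} = 0
G(18) = mex{1,1} = 0
G(19) = mex{1,1} = 0
G(20) = mex{1,1} = 0
G(21) = mex{2,1} = 0
G(22) = mex{0,2} = 1
G(23) = mex{0,0} = 1
G(24) = mex{0,0} = 1
G(25) = mex{0,0} = 1
G(26) = mex{0,0} = 1
Pile A: G(21) = 0.
Pile B: G(26) = 1.
Combined Grundy value = 0 ⊕ 1 = 1.

1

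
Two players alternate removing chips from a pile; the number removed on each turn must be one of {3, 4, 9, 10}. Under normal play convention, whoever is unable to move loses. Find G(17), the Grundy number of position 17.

1

G(0) = 0
G(1) = mex{} = 0
G(2) = mex{} = 0
G(3) = mex{0} = 1
G(4) = mex{0,0} = 1
G(5) = mex{0,0} = 1
G(6) = mex{1,0} = 2
G(7) = mex{1,1} = 0
G(8) = mex{1,1} = 0
G(9) = mex{2,1,0} = 3
G(10) = mex{0,2,0,0} = 1
G(11) = mex{0,0,0,0} = 1
G(12) = mex{3,0,1,0} = 2
G(13) = mex{1,3,1,1} = 0
G(14) = mex{1,1,1,1} = 0
G(15) = mex{2,1,2,1} = 0
G(16) = mex{0,2,0,2} = 1
G(17) = mex{0,0,0,0} = 1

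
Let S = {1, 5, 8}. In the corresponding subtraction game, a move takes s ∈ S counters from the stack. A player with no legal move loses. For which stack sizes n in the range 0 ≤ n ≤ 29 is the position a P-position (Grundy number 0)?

n :  0  1  2  3  4  5  6  7  8  9 10 11 12 13 14 15 16 17 18 19 20 21 22 23 24 25 26 27 28 29
G :  0  1  0  1  0  1  0  1  2  3  2  3  2  0  1  0  1  0  1  0  1  2  3  2  3  2  0  1  0  1
P-positions are exactly the n with G(n) = 0.

0, 2, 4, 6, 13, 15, 17, 19, 26, 28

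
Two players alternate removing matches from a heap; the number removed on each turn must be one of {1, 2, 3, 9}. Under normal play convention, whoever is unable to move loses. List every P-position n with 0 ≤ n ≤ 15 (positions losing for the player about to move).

G(0) = 0
G(1) = mex{0} = 1
G(2) = mex{1,0} = 2
G(3) = mex{2,1,0} = 3
G(4) = mex{3,2,1} = 0
G(5) = mex{0,3,2} = 1
G(6) = mex{1,0,3} = 2
G(7) = mex{2,1,0} = 3
G(8) = mex{3,2,1} = 0
G(9) = mex{0,3,2,0} = 1
G(10) = mex{1,0,3,1} = 2
G(11) = mex{2,1,0,2} = 3
G(12) = mex{3,2,1,3} = 0
G(13) = mex{0,3,2,0} = 1
G(14) = mex{1,0,3,1} = 2
G(15) = mex{2,1,0,2} = 3
P-positions are exactly the n with G(n) = 0.

0, 4, 8, 12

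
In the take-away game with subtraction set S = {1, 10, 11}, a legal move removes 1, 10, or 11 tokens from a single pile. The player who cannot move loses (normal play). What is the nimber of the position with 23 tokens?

1

n :  0  1  2  3  4  5  6  7  8  9 10 11 12 13 14 15 16 17 18 19 20 21 22 23
G :  0  1  0  1  0  1  0  1  0  1  2  3  2  3  2  3  2  3  2  3  0  1  0  1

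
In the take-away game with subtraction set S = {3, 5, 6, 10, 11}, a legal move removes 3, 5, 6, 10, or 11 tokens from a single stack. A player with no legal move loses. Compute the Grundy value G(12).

1

n :  0  1  2  3  4  5  6  7  8  9 10 11 12
G :  0  0  0  1  1  1  2  2  2  0  3  3  1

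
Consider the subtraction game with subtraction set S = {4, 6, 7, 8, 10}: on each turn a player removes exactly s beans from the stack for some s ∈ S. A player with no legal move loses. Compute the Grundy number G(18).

1

n :  0  1  2  3  4  5  6  7  8  9 10 11 12 13 14 15 16 17 18
G :  0  0  0  0  1  1  1  1  2  2  2  2  3  3  0  0  0  0  1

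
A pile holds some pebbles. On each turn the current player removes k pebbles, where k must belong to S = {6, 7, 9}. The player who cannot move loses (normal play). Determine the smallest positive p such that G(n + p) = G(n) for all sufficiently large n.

15

G(0) = 0
G(1) = mex{} = 0
G(2) = mex{} = 0
G(3) = mex{} = 0
G(4) = mex{} = 0
G(5) = mex{} = 0
G(6) = mex{0} = 1
G(7) = mex{0,0} = 1
G(8) = mex{0,0} = 1
G(9) = mex{0,0,0} = 1
G(10) = mex{0,0,0} = 1
G(11) = mex{0,0,0} = 1
G(12) = mex{1,0,0} = 2
G(13) = mex{1,1,0} = 2
G(14) = mex{1,1,0} = 2
G(15) = mex{1,1,1} = 0
G(16) = mex{1,1,1} = 0
G(17) = mex{1,1,1} = 0
G(18) = mex{2,1,1} = 0
G(19) = mex{2,2,1} = 0
G(20) = mex{2,2,1} = 0
G(21) = mex{0,2,2} = 1
G(22) = mex{0,0,2} = 1
G(23) = mex{0,0,2} = 1
G(24) = mex{0,0,0} = 1
G(25) = mex{0,0,0} = 1
G(26) = mex{0,0,0} = 1
G(27) = mex{1,0,0} = 2
G(28) = mex{1,1,0} = 2
G(29) = mex{1,1,0} = 2
G(30) = mex{1,1,1} = 0
G(31) = mex{1,1,1} = 0
G(n+15) = G(n) holds for n = 0,…,8 (a full window of length max(S) = 9), so the sequence is purely periodic with period 15.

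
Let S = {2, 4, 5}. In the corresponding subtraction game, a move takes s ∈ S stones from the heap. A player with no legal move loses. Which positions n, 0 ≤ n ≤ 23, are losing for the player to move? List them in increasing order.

0, 1, 7, 8, 14, 15, 21, 22

G(0) = 0
G(1) = mex{} = 0
G(2) = mex{0} = 1
G(3) = mex{0} = 1
G(4) = mex{1,0} = 2
G(5) = mex{1,0,0} = 2
G(6) = mex{2,1,0} = 3
G(7) = mex{2,1,1} = 0
G(8) = mex{3,2,1} = 0
G(9) = mex{0,2,2} = 1
G(10) = mex{0,3,2} = 1
G(11) = mex{1,0,3} = 2
G(12) = mex{1,0,0} = 2
G(13) = mex{2,1,0} = 3
G(14) = mex{2,1,1} = 0
G(15) = mex{3,2,1} = 0
G(16) = mex{0,2,2} = 1
G(17) = mex{0,3,2} = 1
G(18) = mex{1,0,3} = 2
G(19) = mex{1,0,0} = 2
G(20) = mex{2,1,0} = 3
G(21) = mex{2,1,1} = 0
G(22) = mex{3,2,1} = 0
G(23) = mex{0,2,2} = 1
P-positions are exactly the n with G(n) = 0.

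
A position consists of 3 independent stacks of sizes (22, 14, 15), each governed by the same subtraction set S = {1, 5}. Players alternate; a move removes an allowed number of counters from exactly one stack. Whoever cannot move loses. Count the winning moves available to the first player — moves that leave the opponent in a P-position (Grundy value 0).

6

All stacks use S = {1, 5}:
G(0) = 0
G(1) = mex{0} = 1
G(2) = mex{1} = 0
G(3) = mex{0} = 1
G(4) = mex{1} = 0
G(5) = mex{0,0} = 1
G(6) = mex{1,1} = 0
G(7) = mex{0,0} = 1
G(8) = mex{1,1} = 0
G(9) = mex{0,0} = 1
G(10) = mex{1,1} = 0
G(11) = mex{0,0} = 1
G(12) = mex{1,1} = 0
G(13) = mex{0,0} = 1
G(14) = mex{1,1} = 0
G(15) = mex{0,0} = 1
G(16) = mex{1,1} = 0
G(17) = mex{0,0} = 1
G(18) = mex{1,1} = 0
G(19) = mex{0,0} = 1
G(20) = mex{1,1} = 0
G(21) = mex{0,0} = 1
G(22) = mex{1,1} = 0
Stack A: G(22) = 0.
Stack B: G(14) = 0.
Stack C: G(15) = 1.
Combined Grundy value = 0 ⊕ 0 ⊕ 1 = 1.
A winning move leaves total XOR = 0, i.e. changes one component's Grundy value g to g ⊕ X where X is the current total.
Stack A: need g' = 0⊕1 = 1. Options: 22−1→G=1, 22−5→G=1. Hits: 2.
Stack B: need g' = 0⊕1 = 1. Options: 14−1→G=1, 14−5→G=1. Hits: 2.
Stack C: need g' = 1⊕1 = 0. Options: 15−1→G=0, 15−5→G=0. Hits: 2.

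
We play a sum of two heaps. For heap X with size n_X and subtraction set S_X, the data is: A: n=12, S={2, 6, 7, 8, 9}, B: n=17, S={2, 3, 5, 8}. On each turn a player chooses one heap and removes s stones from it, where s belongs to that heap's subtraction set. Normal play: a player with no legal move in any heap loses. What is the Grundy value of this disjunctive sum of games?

2

Heap A, S = {2, 6, 7, 8, 9}:
G(0) = 0
G(1) = mex{} = 0
G(2) = mex{0} = 1
G(3) = mex{0} = 1
G(4) = mex{1} = 0
G(5) = mex{1} = 0
G(6) = mex{0,0} = 1
G(7) = mex{0,0,0} = 1
G(8) = mex{1,1,0,0} = 2
G(9) = mex{1,1,1,0,0} = 2
G(10) = mex{2,0,1,1,0} = 3
G(11) = mex{2,0,0,1,1} = 3
G(12) = mex{3,1,0,0,1} = 2
G_A(12) = 2.
Heap B, S = {2, 3, 5, 8}:
G(0) = 0
G(1) = mex{} = 0
G(2) = mex{0} = 1
G(3) = mex{0,0} = 1
G(4) = mex{1,0} = 2
G(5) = mex{1,1,0} = 2
G(6) = mex{2,1,0} = 3
G(7) = mex{2,2,1} = 0
G(8) = mex{3,2,1,0} = 4
G(9) = mex{0,3,2,0} = 1
G(10) = mex{4,0,2,1} = 3
G(11) = mex{1,4,3,1} = 0
G(12) = mex{3,1,0,2} = 4
G(13) = mex{0,3,4,2} = 1
G(14) = mex{4,0,1,3} = 2
G(15) = mex{1,4,3,0} = 2
G(16) = mex{2,1,0,4} = 3
G(17) = mex{2,2,4,1} = 0
G_B(17) = 0.
Combined Grundy value = 2 ⊕ 0 = 2.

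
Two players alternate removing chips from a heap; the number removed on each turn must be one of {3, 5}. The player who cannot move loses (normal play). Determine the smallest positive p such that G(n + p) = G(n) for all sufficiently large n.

8

n :  0  1  2  3  4  5  6  7  8  9 10 11 12 13 14 15 16 17
G :  0  0  0  1  1  1  2  2  0  0  0  1  1  1  2  2  0  0
G(n+8) = G(n) holds for n = 0,…,4 (a full window of length max(S) = 5), so the sequence is purely periodic with period 8.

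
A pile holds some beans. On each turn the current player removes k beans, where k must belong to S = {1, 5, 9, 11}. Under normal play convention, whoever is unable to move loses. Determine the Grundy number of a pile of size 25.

n :  0  1  2  3  4  5  6  7  8  9 10 11 12 13 14 15 16 17 18 19 20 21 22 23 24 25
G :  0  1  0  1  0  1  0  1  0  1  0  1  0  1  0  1  0  1  0  1  0  1  0  1  0  1

1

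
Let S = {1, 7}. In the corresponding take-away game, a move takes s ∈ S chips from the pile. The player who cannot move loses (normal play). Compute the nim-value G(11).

G(0) = 0
G(1) = mex{0} = 1
G(2) = mex{1} = 0
G(3) = mex{0} = 1
G(4) = mex{1} = 0
G(5) = mex{0} = 1
G(6) = mex{1} = 0
G(7) = mex{0,0} = 1
G(8) = mex{1,1} = 0
G(9) = mex{0,0} = 1
G(10) = mex{1,1} = 0
G(11) = mex{0,0} = 1

1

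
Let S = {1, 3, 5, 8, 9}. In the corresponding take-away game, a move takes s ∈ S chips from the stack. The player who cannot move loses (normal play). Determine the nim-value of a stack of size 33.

1

G(0) = 0
G(1) = mex{0} = 1
G(2) = mex{1} = 0
G(3) = mex{0,0} = 1
G(4) = mex{1,1} = 0
G(5) = mex{0,0,0} = 1
G(6) = mex{1,1,1} = 0
G(7) = mex{0,0,0} = 1
G(8) = mex{1,1,1,0} = 2
G(9) = mex{2,0,0,1,0} = 3
G(10) = mex{3,1,1,0,1} = 2
G(11) = mex{2,2,0,1,0} = 3
G(12) = mex{3,3,1,0,1} = 2
G(13) = mex{2,2,2,1,0} = 3
G(14) = mex{3,3,3,0,1} = 2
G(15) = mex{2,2,2,1,0} = 3
G(16) = mex{3,3,3,2,1} = 0
G(17) = mex{0,2,2,3,2} = 1
G(18) = mex{1,3,3,2,3} = 0
G(19) = mex{0,0,2,3,2} = 1
G(20) = mex{1,1,3,2,3} = 0
G(21) = mex{0,0,0,3,2} = 1
G(22) = mex{1,1,1,2,3} = 0
G(23) = mex{0,0,0,3,2} = 1
G(24) = mex{1,1,1,0,3} = 2
G(25) = mex{2,0,0,1,0} = 3
G(26) = mex{3,1,1,0,1} = 2
G(27) = mex{2,2,0,1,0} = 3
G(28) = mex{3,3,1,0,1} = 2
G(29) = mex{2,2,2,1,0} = 3
G(30) = mex{3,3,3,0,1} = 2
G(31) = mex{2,2,2,1,0} = 3
G(32) = mex{3,3,3,2,1} = 0
G(33) = mex{0,2,2,3,2} = 1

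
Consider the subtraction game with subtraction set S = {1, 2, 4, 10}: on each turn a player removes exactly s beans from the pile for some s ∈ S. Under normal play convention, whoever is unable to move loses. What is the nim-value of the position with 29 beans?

2

n :  0  1  2  3  4  5  6  7  8  9 10 11 12 13 14 15 16 17 18 19 20 21 22 23 24 25 26 27 28 29
G :  0  1  2  0  1  2  0  1  2  0  1  2  0  1  2  0  1  2  0  1  2  0  1  2  0  1  2  0  1  2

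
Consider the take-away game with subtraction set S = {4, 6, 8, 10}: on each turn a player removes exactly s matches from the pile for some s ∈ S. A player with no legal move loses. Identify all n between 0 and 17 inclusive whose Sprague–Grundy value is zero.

n :  0  1  2  3  4  5  6  7  8  9 10 11 12 13 14 15 16 17
G :  0  0  0  0  1  1  1  1  2  2  2  2  3  3  0  0  0  0
P-positions are exactly the n with G(n) = 0.

0, 1, 2, 3, 14, 15, 16, 17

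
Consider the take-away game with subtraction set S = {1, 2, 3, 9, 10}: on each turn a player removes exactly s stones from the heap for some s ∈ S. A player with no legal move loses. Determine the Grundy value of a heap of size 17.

n :  0  1  2  3  4  5  6  7  8  9 10 11 12 13 14 15 16 17
G :  0  1  2  3  0  1  2  3  0  1  2  3  0  1  2  3  0  1

1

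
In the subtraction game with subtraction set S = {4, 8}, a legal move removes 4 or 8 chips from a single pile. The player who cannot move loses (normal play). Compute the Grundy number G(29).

G(0) = 0
G(1) = mex{} = 0
G(2) = mex{} = 0
G(3) = mex{} = 0
G(4) = mex{0} = 1
G(5) = mex{0} = 1
G(6) = mex{0} = 1
G(7) = mex{0} = 1
G(8) = mex{1,0} = 2
G(9) = mex{1,0} = 2
G(10) = mex{1,0} = 2
G(11) = mex{1,0} = 2
G(12) = mex{2,1} = 0
G(13) = mex{2,1} = 0
G(14) = mex{2,1} = 0
G(15) = mex{2,1} = 0
G(16) = mex{0,2} = 1
G(17) = mex{0,2} = 1
G(18) = mex{0,2} = 1
G(19) = mex{0,2} = 1
G(20) = mex{1,0} = 2
G(21) = mex{1,0} = 2
G(22) = mex{1,0} = 2
G(23) = mex{1,0} = 2
G(24) = mex{2,1} = 0
G(25) = mex{2,1} = 0
G(26) = mex{2,1} = 0
G(27) = mex{2,1} = 0
G(28) = mex{0,2} = 1
G(29) = mex{0,2} = 1

1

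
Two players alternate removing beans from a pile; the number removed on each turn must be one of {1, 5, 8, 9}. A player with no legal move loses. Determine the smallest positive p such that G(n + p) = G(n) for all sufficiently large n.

16

G(0) = 0
G(1) = mex{0} = 1
G(2) = mex{1} = 0
G(3) = mex{0} = 1
G(4) = mex{1} = 0
G(5) = mex{0,0} = 1
G(6) = mex{1,1} = 0
G(7) = mex{0,0} = 1
G(8) = mex{1,1,0} = 2
G(9) = mex{2,0,1,0} = 3
G(10) = mex{3,1,0,1} = 2
G(11) = mex{2,0,1,0} = 3
G(12) = mex{3,1,0,1} = 2
G(13) = mex{2,2,1,0} = 3
G(14) = mex{3,3,0,1} = 2
G(15) = mex{2,2,1,0} = 3
G(16) = mex{3,3,2,1} = 0
G(17) = mex{0,2,3,2} = 1
G(18) = mex{1,3,2,3} = 0
G(19) = mex{0,2,3,2} = 1
G(20) = mex{1,3,2,3} = 0
G(21) = mex{0,0,3,2} = 1
G(22) = mex{1,1,2,3} = 0
G(23) = mex{0,0,3,2} = 1
G(24) = mex{1,1,0,3} = 2
G(25) = mex{2,0,1,0} = 3
G(26) = mex{3,1,0,1} = 2
G(27) = mex{2,0,1,0} = 3
G(28) = mex{3,1,0,1} = 2
G(29) = mex{2,2,1,0} = 3
G(30) = mex{3,3,0,1} = 2
G(31) = mex{2,2,1,0} = 3
G(32) = mex{3,3,2,1} = 0
G(33) = mex{0,2,3,2} = 1
G(n+16) = G(n) holds for n = 0,…,8 (a full window of length max(S) = 9), so the sequence is purely periodic with period 16.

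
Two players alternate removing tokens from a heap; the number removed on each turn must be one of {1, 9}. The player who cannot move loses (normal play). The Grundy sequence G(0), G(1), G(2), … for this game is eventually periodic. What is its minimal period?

2

n :  0  1  2  3  4  5  6  7  8  9 10 11 12 13 14
G :  0  1  0  1  0  1  0  1  0  1  0  1  0  1  0
G(n+2) = G(n) holds for n = 0,…,8 (a full window of length max(S) = 9), so the sequence is purely periodic with period 2.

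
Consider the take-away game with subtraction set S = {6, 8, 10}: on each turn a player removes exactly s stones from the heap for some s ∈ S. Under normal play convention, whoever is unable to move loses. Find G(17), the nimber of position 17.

0

n :  0  1  2  3  4  5  6  7  8  9 10 11 12 13 14 15 16 17
G :  0  0  0  0  0  0  1  1  1  1  1  1  2  2  2  2  0  0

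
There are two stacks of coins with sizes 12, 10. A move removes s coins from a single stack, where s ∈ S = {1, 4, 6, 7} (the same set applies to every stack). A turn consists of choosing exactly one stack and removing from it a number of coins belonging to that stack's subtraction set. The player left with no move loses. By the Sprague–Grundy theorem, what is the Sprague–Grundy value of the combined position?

All stacks use S = {1, 4, 6, 7}:
n :  0  1  2  3  4  5  6  7  8  9 10 11 12
G :  0  1  0  1  2  0  1  2  3  2  0  1  2
Stack A: G(12) = 2.
Stack B: G(10) = 0.
Combined Grundy value = 2 ⊕ 0 = 2.

2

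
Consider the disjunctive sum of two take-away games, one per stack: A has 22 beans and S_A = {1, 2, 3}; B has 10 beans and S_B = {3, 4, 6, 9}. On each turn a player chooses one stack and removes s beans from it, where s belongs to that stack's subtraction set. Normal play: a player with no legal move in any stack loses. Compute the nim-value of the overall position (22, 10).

Stack A, S = {1, 2, 3}:
G(0) = 0
G(1) = mex{0} = 1
G(2) = mex{1,0} = 2
G(3) = mex{2,1,0} = 3
G(4) = mex{3,2,1} = 0
G(5) = mex{0,3,2} = 1
G(6) = mex{1,0,3} = 2
G(7) = mex{2,1,0} = 3
G(8) = mex{3,2,1} = 0
G(9) = mex{0,3,2} = 1
G(10) = mex{1,0,3} = 2
G(11) = mex{2,1,0} = 3
G(12) = mex{3,2,1} = 0
G(13) = mex{0,3,2} = 1
G(14) = mex{1,0,3} = 2
G(15) = mex{2,1,0} = 3
G(16) = mex{3,2,1} = 0
G(17) = mex{0,3,2} = 1
G(18) = mex{1,0,3} = 2
G(19) = mex{2,1,0} = 3
G(20) = mex{3,2,1} = 0
G(21) = mex{0,3,2} = 1
G(22) = mex{1,0,3} = 2
G_A(22) = 2.
Stack B, S = {3, 4, 6, 9}:
G(0) = 0
G(1) = mex{} = 0
G(2) = mex{} = 0
G(3) = mex{0} = 1
G(4) = mex{0,0} = 1
G(5) = mex{0,0} = 1
G(6) = mex{1,0,0} = 2
G(7) = mex{1,1,0} = 2
G(8) = mex{1,1,0} = 2
G(9) = mex{2,1,1,0} = 3
G(10) = mex{2,2,1,0} = 3
G_B(10) = 3.
Combined Grundy value = 2 ⊕ 3 = 1.

1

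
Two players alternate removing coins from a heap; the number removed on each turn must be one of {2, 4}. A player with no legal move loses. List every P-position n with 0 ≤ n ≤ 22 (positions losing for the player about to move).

0, 1, 6, 7, 12, 13, 18, 19

G(0) = 0
G(1) = mex{} = 0
G(2) = mex{0} = 1
G(3) = mex{0} = 1
G(4) = mex{1,0} = 2
G(5) = mex{1,0} = 2
G(6) = mex{2,1} = 0
G(7) = mex{2,1} = 0
G(8) = mex{0,2} = 1
G(9) = mex{0,2} = 1
G(10) = mex{1,0} = 2
G(11) = mex{1,0} = 2
G(12) = mex{2,1} = 0
G(13) = mex{2,1} = 0
G(14) = mex{0,2} = 1
G(15) = mex{0,2} = 1
G(16) = mex{1,0} = 2
G(17) = mex{1,0} = 2
G(18) = mex{2,1} = 0
G(19) = mex{2,1} = 0
G(20) = mex{0,2} = 1
G(21) = mex{0,2} = 1
G(22) = mex{1,0} = 2
P-positions are exactly the n with G(n) = 0.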